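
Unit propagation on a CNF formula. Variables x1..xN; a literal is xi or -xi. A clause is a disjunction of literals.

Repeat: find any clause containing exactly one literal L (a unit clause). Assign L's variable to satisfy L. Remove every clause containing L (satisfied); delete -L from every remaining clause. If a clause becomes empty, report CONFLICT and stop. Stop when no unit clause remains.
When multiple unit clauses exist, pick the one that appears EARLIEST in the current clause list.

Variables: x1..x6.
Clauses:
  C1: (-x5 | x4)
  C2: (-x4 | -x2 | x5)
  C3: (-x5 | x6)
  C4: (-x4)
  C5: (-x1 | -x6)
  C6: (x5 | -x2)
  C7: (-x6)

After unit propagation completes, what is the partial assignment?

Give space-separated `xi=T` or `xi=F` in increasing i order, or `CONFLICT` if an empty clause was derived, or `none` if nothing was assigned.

unit clause [-4] forces x4=F; simplify:
  drop 4 from [-5, 4] -> [-5]
  satisfied 2 clause(s); 5 remain; assigned so far: [4]
unit clause [-5] forces x5=F; simplify:
  drop 5 from [5, -2] -> [-2]
  satisfied 2 clause(s); 3 remain; assigned so far: [4, 5]
unit clause [-2] forces x2=F; simplify:
  satisfied 1 clause(s); 2 remain; assigned so far: [2, 4, 5]
unit clause [-6] forces x6=F; simplify:
  satisfied 2 clause(s); 0 remain; assigned so far: [2, 4, 5, 6]

Answer: x2=F x4=F x5=F x6=F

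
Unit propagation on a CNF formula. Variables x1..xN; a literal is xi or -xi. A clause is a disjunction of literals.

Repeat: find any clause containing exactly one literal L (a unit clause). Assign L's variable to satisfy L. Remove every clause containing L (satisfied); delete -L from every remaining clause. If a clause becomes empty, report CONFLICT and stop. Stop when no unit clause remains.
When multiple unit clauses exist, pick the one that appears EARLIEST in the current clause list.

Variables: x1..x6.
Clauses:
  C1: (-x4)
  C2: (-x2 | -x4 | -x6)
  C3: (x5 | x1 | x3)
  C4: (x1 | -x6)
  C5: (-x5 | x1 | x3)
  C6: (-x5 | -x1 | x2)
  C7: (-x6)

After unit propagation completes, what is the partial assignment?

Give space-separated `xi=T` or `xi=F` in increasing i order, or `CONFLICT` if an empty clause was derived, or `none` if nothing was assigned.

unit clause [-4] forces x4=F; simplify:
  satisfied 2 clause(s); 5 remain; assigned so far: [4]
unit clause [-6] forces x6=F; simplify:
  satisfied 2 clause(s); 3 remain; assigned so far: [4, 6]

Answer: x4=F x6=F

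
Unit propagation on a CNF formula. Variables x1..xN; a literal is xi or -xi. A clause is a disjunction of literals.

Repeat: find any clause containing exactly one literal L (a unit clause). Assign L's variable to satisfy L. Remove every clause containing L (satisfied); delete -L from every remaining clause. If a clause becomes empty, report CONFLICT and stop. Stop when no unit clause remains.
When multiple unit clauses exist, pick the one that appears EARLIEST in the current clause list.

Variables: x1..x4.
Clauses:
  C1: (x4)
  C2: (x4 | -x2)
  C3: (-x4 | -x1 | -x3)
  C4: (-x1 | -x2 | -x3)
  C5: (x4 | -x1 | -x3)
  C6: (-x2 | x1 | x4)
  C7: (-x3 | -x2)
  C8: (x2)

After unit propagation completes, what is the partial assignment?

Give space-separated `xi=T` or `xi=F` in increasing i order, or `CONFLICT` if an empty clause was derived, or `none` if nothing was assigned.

unit clause [4] forces x4=T; simplify:
  drop -4 from [-4, -1, -3] -> [-1, -3]
  satisfied 4 clause(s); 4 remain; assigned so far: [4]
unit clause [2] forces x2=T; simplify:
  drop -2 from [-1, -2, -3] -> [-1, -3]
  drop -2 from [-3, -2] -> [-3]
  satisfied 1 clause(s); 3 remain; assigned so far: [2, 4]
unit clause [-3] forces x3=F; simplify:
  satisfied 3 clause(s); 0 remain; assigned so far: [2, 3, 4]

Answer: x2=T x3=F x4=T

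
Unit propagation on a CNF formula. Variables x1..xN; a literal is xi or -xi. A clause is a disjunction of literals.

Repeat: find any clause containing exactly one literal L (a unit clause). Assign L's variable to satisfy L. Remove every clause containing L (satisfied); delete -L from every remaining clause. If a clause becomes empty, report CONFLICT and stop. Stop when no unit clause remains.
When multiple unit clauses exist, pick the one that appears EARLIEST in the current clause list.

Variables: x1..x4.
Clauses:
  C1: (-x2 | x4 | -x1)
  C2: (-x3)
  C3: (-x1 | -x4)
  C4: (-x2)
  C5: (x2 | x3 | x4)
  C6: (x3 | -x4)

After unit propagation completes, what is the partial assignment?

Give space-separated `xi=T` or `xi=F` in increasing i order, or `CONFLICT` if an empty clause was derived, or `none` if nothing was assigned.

unit clause [-3] forces x3=F; simplify:
  drop 3 from [2, 3, 4] -> [2, 4]
  drop 3 from [3, -4] -> [-4]
  satisfied 1 clause(s); 5 remain; assigned so far: [3]
unit clause [-2] forces x2=F; simplify:
  drop 2 from [2, 4] -> [4]
  satisfied 2 clause(s); 3 remain; assigned so far: [2, 3]
unit clause [4] forces x4=T; simplify:
  drop -4 from [-1, -4] -> [-1]
  drop -4 from [-4] -> [] (empty!)
  satisfied 1 clause(s); 2 remain; assigned so far: [2, 3, 4]
CONFLICT (empty clause)

Answer: CONFLICT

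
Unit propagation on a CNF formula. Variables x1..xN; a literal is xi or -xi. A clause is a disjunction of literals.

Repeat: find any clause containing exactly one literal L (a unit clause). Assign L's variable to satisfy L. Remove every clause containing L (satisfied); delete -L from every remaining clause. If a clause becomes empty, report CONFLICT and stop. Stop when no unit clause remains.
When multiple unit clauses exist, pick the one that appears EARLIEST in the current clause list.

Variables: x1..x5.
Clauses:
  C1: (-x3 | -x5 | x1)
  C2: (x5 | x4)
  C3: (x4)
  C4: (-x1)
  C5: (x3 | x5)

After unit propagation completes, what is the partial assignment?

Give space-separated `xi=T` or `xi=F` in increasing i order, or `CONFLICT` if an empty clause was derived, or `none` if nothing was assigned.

Answer: x1=F x4=T

Derivation:
unit clause [4] forces x4=T; simplify:
  satisfied 2 clause(s); 3 remain; assigned so far: [4]
unit clause [-1] forces x1=F; simplify:
  drop 1 from [-3, -5, 1] -> [-3, -5]
  satisfied 1 clause(s); 2 remain; assigned so far: [1, 4]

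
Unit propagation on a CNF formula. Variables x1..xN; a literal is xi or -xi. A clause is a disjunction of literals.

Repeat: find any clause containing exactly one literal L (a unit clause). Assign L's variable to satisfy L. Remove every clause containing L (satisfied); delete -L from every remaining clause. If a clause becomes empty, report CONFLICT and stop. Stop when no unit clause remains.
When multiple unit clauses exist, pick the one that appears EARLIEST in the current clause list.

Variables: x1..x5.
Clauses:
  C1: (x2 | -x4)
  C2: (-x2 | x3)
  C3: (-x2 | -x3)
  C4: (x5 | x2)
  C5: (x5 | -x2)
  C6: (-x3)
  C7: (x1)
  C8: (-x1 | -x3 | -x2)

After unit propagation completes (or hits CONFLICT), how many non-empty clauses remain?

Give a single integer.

unit clause [-3] forces x3=F; simplify:
  drop 3 from [-2, 3] -> [-2]
  satisfied 3 clause(s); 5 remain; assigned so far: [3]
unit clause [-2] forces x2=F; simplify:
  drop 2 from [2, -4] -> [-4]
  drop 2 from [5, 2] -> [5]
  satisfied 2 clause(s); 3 remain; assigned so far: [2, 3]
unit clause [-4] forces x4=F; simplify:
  satisfied 1 clause(s); 2 remain; assigned so far: [2, 3, 4]
unit clause [5] forces x5=T; simplify:
  satisfied 1 clause(s); 1 remain; assigned so far: [2, 3, 4, 5]
unit clause [1] forces x1=T; simplify:
  satisfied 1 clause(s); 0 remain; assigned so far: [1, 2, 3, 4, 5]

Answer: 0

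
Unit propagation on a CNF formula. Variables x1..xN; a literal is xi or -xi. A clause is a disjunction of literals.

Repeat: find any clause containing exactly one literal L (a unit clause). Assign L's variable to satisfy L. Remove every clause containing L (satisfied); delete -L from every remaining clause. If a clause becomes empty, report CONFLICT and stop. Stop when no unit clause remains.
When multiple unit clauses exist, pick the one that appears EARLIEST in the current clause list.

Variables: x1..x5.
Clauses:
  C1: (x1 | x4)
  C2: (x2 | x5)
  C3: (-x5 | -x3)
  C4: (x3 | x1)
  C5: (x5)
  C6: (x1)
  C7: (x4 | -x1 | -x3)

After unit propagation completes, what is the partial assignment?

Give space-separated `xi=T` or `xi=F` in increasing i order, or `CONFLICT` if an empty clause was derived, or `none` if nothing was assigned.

unit clause [5] forces x5=T; simplify:
  drop -5 from [-5, -3] -> [-3]
  satisfied 2 clause(s); 5 remain; assigned so far: [5]
unit clause [-3] forces x3=F; simplify:
  drop 3 from [3, 1] -> [1]
  satisfied 2 clause(s); 3 remain; assigned so far: [3, 5]
unit clause [1] forces x1=T; simplify:
  satisfied 3 clause(s); 0 remain; assigned so far: [1, 3, 5]

Answer: x1=T x3=F x5=T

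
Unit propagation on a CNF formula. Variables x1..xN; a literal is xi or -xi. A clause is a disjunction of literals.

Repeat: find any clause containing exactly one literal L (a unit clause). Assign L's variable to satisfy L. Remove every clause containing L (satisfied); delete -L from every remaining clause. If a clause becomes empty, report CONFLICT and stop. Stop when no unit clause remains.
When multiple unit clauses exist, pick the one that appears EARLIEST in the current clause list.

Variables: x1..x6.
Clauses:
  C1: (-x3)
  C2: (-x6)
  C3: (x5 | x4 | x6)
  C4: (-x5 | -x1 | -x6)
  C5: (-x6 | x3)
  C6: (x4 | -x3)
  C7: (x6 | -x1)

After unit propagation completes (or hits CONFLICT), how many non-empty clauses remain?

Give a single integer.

unit clause [-3] forces x3=F; simplify:
  drop 3 from [-6, 3] -> [-6]
  satisfied 2 clause(s); 5 remain; assigned so far: [3]
unit clause [-6] forces x6=F; simplify:
  drop 6 from [5, 4, 6] -> [5, 4]
  drop 6 from [6, -1] -> [-1]
  satisfied 3 clause(s); 2 remain; assigned so far: [3, 6]
unit clause [-1] forces x1=F; simplify:
  satisfied 1 clause(s); 1 remain; assigned so far: [1, 3, 6]

Answer: 1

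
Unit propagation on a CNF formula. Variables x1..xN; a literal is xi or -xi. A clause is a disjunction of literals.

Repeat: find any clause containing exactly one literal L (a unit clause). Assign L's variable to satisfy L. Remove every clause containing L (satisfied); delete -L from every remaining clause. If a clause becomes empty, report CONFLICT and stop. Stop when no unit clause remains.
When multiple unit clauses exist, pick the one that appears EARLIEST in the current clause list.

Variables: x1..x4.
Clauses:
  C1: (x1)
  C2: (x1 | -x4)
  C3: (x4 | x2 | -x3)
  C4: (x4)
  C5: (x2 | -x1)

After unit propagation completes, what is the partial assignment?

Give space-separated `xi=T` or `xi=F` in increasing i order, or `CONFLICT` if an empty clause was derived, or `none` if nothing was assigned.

Answer: x1=T x2=T x4=T

Derivation:
unit clause [1] forces x1=T; simplify:
  drop -1 from [2, -1] -> [2]
  satisfied 2 clause(s); 3 remain; assigned so far: [1]
unit clause [4] forces x4=T; simplify:
  satisfied 2 clause(s); 1 remain; assigned so far: [1, 4]
unit clause [2] forces x2=T; simplify:
  satisfied 1 clause(s); 0 remain; assigned so far: [1, 2, 4]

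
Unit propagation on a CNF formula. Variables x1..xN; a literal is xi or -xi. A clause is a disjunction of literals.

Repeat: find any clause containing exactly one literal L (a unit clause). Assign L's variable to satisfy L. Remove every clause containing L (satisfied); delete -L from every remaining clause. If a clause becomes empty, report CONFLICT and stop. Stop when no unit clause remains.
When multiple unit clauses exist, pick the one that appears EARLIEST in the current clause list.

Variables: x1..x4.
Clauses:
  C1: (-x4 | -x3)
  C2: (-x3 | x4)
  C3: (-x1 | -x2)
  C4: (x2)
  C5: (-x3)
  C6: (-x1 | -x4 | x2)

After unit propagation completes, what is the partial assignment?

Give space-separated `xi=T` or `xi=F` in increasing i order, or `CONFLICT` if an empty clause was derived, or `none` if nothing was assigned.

unit clause [2] forces x2=T; simplify:
  drop -2 from [-1, -2] -> [-1]
  satisfied 2 clause(s); 4 remain; assigned so far: [2]
unit clause [-1] forces x1=F; simplify:
  satisfied 1 clause(s); 3 remain; assigned so far: [1, 2]
unit clause [-3] forces x3=F; simplify:
  satisfied 3 clause(s); 0 remain; assigned so far: [1, 2, 3]

Answer: x1=F x2=T x3=F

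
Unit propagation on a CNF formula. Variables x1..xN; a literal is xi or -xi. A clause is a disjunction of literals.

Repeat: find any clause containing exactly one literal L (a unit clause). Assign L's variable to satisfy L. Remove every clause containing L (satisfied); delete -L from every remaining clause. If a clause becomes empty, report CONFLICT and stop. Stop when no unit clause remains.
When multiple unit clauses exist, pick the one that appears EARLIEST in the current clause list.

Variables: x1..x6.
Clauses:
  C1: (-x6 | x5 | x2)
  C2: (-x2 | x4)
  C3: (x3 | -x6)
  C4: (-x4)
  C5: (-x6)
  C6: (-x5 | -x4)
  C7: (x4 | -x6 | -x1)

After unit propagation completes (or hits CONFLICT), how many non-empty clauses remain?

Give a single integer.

unit clause [-4] forces x4=F; simplify:
  drop 4 from [-2, 4] -> [-2]
  drop 4 from [4, -6, -1] -> [-6, -1]
  satisfied 2 clause(s); 5 remain; assigned so far: [4]
unit clause [-2] forces x2=F; simplify:
  drop 2 from [-6, 5, 2] -> [-6, 5]
  satisfied 1 clause(s); 4 remain; assigned so far: [2, 4]
unit clause [-6] forces x6=F; simplify:
  satisfied 4 clause(s); 0 remain; assigned so far: [2, 4, 6]

Answer: 0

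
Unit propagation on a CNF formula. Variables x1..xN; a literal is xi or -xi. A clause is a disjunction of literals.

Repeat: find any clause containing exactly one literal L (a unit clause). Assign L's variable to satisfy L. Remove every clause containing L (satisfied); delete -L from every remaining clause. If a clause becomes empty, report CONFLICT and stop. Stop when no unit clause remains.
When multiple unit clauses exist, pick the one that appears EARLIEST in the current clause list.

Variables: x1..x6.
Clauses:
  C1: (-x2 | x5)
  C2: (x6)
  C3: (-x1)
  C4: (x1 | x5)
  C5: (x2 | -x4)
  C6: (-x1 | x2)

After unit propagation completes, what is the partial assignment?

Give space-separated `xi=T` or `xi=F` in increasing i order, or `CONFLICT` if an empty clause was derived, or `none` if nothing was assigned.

unit clause [6] forces x6=T; simplify:
  satisfied 1 clause(s); 5 remain; assigned so far: [6]
unit clause [-1] forces x1=F; simplify:
  drop 1 from [1, 5] -> [5]
  satisfied 2 clause(s); 3 remain; assigned so far: [1, 6]
unit clause [5] forces x5=T; simplify:
  satisfied 2 clause(s); 1 remain; assigned so far: [1, 5, 6]

Answer: x1=F x5=T x6=T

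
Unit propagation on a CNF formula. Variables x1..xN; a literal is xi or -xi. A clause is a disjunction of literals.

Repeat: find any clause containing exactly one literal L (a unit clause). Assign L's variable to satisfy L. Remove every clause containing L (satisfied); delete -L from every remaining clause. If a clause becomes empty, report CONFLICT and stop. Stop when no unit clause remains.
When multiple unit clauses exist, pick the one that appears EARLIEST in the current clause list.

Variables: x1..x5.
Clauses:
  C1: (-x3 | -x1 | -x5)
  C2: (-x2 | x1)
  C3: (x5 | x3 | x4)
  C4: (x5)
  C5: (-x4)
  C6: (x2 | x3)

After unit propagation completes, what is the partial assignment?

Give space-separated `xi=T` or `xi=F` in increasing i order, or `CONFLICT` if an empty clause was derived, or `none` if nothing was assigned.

unit clause [5] forces x5=T; simplify:
  drop -5 from [-3, -1, -5] -> [-3, -1]
  satisfied 2 clause(s); 4 remain; assigned so far: [5]
unit clause [-4] forces x4=F; simplify:
  satisfied 1 clause(s); 3 remain; assigned so far: [4, 5]

Answer: x4=F x5=T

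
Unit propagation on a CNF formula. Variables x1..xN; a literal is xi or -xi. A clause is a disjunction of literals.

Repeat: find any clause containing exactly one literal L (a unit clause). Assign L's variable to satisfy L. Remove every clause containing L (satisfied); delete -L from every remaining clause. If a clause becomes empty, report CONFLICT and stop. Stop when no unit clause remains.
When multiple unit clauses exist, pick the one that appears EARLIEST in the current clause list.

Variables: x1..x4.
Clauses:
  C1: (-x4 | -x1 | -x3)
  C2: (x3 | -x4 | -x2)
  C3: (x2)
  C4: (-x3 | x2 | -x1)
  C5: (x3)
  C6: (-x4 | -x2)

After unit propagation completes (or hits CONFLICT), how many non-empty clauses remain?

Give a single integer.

Answer: 0

Derivation:
unit clause [2] forces x2=T; simplify:
  drop -2 from [3, -4, -2] -> [3, -4]
  drop -2 from [-4, -2] -> [-4]
  satisfied 2 clause(s); 4 remain; assigned so far: [2]
unit clause [3] forces x3=T; simplify:
  drop -3 from [-4, -1, -3] -> [-4, -1]
  satisfied 2 clause(s); 2 remain; assigned so far: [2, 3]
unit clause [-4] forces x4=F; simplify:
  satisfied 2 clause(s); 0 remain; assigned so far: [2, 3, 4]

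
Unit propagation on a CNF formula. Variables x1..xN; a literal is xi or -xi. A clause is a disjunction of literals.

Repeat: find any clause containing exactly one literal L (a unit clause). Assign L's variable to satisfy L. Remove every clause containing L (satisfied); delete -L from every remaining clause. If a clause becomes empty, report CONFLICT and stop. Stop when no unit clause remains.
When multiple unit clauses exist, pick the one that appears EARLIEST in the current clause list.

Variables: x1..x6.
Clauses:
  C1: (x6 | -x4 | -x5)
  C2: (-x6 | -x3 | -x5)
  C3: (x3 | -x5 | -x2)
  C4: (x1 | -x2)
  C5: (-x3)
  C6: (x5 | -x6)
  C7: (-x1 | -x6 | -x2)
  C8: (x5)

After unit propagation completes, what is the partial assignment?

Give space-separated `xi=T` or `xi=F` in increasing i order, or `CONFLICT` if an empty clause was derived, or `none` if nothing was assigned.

unit clause [-3] forces x3=F; simplify:
  drop 3 from [3, -5, -2] -> [-5, -2]
  satisfied 2 clause(s); 6 remain; assigned so far: [3]
unit clause [5] forces x5=T; simplify:
  drop -5 from [6, -4, -5] -> [6, -4]
  drop -5 from [-5, -2] -> [-2]
  satisfied 2 clause(s); 4 remain; assigned so far: [3, 5]
unit clause [-2] forces x2=F; simplify:
  satisfied 3 clause(s); 1 remain; assigned so far: [2, 3, 5]

Answer: x2=F x3=F x5=T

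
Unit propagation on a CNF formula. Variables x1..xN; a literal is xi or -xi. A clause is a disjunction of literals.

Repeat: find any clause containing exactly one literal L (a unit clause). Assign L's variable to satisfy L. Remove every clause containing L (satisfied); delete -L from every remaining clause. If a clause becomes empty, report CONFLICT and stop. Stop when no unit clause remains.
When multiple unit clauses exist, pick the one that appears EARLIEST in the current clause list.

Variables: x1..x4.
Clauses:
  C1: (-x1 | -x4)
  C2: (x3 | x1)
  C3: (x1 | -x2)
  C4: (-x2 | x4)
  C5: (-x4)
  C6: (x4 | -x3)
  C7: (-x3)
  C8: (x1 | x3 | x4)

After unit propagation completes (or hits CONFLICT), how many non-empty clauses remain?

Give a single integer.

Answer: 0

Derivation:
unit clause [-4] forces x4=F; simplify:
  drop 4 from [-2, 4] -> [-2]
  drop 4 from [4, -3] -> [-3]
  drop 4 from [1, 3, 4] -> [1, 3]
  satisfied 2 clause(s); 6 remain; assigned so far: [4]
unit clause [-2] forces x2=F; simplify:
  satisfied 2 clause(s); 4 remain; assigned so far: [2, 4]
unit clause [-3] forces x3=F; simplify:
  drop 3 from [3, 1] -> [1]
  drop 3 from [1, 3] -> [1]
  satisfied 2 clause(s); 2 remain; assigned so far: [2, 3, 4]
unit clause [1] forces x1=T; simplify:
  satisfied 2 clause(s); 0 remain; assigned so far: [1, 2, 3, 4]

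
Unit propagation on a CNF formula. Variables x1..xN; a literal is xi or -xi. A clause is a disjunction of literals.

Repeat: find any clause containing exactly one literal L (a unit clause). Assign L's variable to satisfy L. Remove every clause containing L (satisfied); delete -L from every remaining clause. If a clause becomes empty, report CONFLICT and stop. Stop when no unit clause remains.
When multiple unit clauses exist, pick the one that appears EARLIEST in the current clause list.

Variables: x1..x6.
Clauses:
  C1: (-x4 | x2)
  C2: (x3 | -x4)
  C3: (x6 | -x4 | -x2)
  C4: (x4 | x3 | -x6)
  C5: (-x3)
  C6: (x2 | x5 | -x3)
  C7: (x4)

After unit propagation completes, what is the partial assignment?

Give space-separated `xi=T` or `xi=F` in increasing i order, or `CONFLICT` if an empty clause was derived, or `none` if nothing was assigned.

Answer: CONFLICT

Derivation:
unit clause [-3] forces x3=F; simplify:
  drop 3 from [3, -4] -> [-4]
  drop 3 from [4, 3, -6] -> [4, -6]
  satisfied 2 clause(s); 5 remain; assigned so far: [3]
unit clause [-4] forces x4=F; simplify:
  drop 4 from [4, -6] -> [-6]
  drop 4 from [4] -> [] (empty!)
  satisfied 3 clause(s); 2 remain; assigned so far: [3, 4]
CONFLICT (empty clause)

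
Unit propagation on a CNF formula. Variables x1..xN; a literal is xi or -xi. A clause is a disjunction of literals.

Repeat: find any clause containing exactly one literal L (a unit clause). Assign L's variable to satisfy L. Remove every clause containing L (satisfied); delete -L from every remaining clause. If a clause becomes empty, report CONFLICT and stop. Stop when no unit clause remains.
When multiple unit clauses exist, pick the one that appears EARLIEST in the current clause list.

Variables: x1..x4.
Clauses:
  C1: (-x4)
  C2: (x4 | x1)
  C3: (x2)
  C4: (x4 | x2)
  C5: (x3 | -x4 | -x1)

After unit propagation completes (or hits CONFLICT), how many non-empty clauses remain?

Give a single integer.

Answer: 0

Derivation:
unit clause [-4] forces x4=F; simplify:
  drop 4 from [4, 1] -> [1]
  drop 4 from [4, 2] -> [2]
  satisfied 2 clause(s); 3 remain; assigned so far: [4]
unit clause [1] forces x1=T; simplify:
  satisfied 1 clause(s); 2 remain; assigned so far: [1, 4]
unit clause [2] forces x2=T; simplify:
  satisfied 2 clause(s); 0 remain; assigned so far: [1, 2, 4]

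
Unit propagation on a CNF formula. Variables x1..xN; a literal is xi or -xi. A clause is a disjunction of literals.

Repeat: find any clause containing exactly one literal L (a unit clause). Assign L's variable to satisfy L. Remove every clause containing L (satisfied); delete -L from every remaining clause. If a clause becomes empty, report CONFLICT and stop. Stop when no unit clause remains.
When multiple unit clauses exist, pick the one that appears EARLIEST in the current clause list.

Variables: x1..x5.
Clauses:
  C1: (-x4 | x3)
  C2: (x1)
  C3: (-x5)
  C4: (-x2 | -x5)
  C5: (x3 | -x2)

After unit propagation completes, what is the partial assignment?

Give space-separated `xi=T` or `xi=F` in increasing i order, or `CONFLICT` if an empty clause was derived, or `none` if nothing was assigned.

Answer: x1=T x5=F

Derivation:
unit clause [1] forces x1=T; simplify:
  satisfied 1 clause(s); 4 remain; assigned so far: [1]
unit clause [-5] forces x5=F; simplify:
  satisfied 2 clause(s); 2 remain; assigned so far: [1, 5]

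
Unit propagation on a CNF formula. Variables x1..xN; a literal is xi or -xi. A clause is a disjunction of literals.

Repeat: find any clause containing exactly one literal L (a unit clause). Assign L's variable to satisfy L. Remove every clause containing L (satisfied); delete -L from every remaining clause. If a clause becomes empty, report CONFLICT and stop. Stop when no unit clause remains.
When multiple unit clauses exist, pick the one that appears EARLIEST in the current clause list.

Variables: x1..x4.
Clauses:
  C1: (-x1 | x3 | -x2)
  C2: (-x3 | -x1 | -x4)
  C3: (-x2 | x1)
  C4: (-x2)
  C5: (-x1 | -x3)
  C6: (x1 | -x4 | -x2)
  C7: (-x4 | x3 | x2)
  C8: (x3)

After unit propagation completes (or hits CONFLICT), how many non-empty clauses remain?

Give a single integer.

unit clause [-2] forces x2=F; simplify:
  drop 2 from [-4, 3, 2] -> [-4, 3]
  satisfied 4 clause(s); 4 remain; assigned so far: [2]
unit clause [3] forces x3=T; simplify:
  drop -3 from [-3, -1, -4] -> [-1, -4]
  drop -3 from [-1, -3] -> [-1]
  satisfied 2 clause(s); 2 remain; assigned so far: [2, 3]
unit clause [-1] forces x1=F; simplify:
  satisfied 2 clause(s); 0 remain; assigned so far: [1, 2, 3]

Answer: 0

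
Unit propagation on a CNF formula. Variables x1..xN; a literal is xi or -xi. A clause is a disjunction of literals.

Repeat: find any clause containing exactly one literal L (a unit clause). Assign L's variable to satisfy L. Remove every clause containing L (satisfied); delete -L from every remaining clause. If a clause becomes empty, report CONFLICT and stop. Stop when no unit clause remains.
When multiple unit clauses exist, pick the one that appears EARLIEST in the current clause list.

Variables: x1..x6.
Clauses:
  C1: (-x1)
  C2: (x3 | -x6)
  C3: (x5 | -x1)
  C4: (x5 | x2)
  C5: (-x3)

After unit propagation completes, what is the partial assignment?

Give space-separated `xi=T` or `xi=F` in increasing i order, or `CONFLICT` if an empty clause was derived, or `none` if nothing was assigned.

unit clause [-1] forces x1=F; simplify:
  satisfied 2 clause(s); 3 remain; assigned so far: [1]
unit clause [-3] forces x3=F; simplify:
  drop 3 from [3, -6] -> [-6]
  satisfied 1 clause(s); 2 remain; assigned so far: [1, 3]
unit clause [-6] forces x6=F; simplify:
  satisfied 1 clause(s); 1 remain; assigned so far: [1, 3, 6]

Answer: x1=F x3=F x6=F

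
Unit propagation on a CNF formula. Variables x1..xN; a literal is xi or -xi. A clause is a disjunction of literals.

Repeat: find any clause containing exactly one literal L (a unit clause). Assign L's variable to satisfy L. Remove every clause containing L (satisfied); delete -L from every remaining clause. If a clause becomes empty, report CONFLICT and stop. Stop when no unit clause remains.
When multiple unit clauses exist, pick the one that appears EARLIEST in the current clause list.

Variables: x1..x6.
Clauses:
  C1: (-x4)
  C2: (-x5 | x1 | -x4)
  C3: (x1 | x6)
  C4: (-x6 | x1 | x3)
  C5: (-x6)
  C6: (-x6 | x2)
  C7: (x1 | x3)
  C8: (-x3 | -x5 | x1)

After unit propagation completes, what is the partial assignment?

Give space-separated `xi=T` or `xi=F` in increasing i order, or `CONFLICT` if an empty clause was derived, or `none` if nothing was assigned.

unit clause [-4] forces x4=F; simplify:
  satisfied 2 clause(s); 6 remain; assigned so far: [4]
unit clause [-6] forces x6=F; simplify:
  drop 6 from [1, 6] -> [1]
  satisfied 3 clause(s); 3 remain; assigned so far: [4, 6]
unit clause [1] forces x1=T; simplify:
  satisfied 3 clause(s); 0 remain; assigned so far: [1, 4, 6]

Answer: x1=T x4=F x6=F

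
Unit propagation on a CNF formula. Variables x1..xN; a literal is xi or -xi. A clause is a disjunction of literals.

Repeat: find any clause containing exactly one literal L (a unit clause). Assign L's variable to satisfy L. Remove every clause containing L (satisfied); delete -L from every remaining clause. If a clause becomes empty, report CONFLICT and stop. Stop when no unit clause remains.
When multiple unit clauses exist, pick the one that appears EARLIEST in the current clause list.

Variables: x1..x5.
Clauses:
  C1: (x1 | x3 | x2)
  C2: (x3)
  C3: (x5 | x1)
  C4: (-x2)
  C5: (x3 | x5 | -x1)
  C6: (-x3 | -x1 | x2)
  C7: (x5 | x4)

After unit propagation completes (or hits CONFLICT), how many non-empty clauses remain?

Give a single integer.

unit clause [3] forces x3=T; simplify:
  drop -3 from [-3, -1, 2] -> [-1, 2]
  satisfied 3 clause(s); 4 remain; assigned so far: [3]
unit clause [-2] forces x2=F; simplify:
  drop 2 from [-1, 2] -> [-1]
  satisfied 1 clause(s); 3 remain; assigned so far: [2, 3]
unit clause [-1] forces x1=F; simplify:
  drop 1 from [5, 1] -> [5]
  satisfied 1 clause(s); 2 remain; assigned so far: [1, 2, 3]
unit clause [5] forces x5=T; simplify:
  satisfied 2 clause(s); 0 remain; assigned so far: [1, 2, 3, 5]

Answer: 0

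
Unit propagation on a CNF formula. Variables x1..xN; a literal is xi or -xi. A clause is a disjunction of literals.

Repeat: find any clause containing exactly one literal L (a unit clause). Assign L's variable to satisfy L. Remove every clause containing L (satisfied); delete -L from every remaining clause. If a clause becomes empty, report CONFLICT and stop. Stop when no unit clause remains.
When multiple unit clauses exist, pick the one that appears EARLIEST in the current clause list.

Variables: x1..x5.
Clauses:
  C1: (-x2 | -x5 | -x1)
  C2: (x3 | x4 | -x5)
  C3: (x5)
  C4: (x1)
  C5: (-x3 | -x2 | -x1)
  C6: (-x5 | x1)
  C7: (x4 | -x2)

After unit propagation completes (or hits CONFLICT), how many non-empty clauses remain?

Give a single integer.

unit clause [5] forces x5=T; simplify:
  drop -5 from [-2, -5, -1] -> [-2, -1]
  drop -5 from [3, 4, -5] -> [3, 4]
  drop -5 from [-5, 1] -> [1]
  satisfied 1 clause(s); 6 remain; assigned so far: [5]
unit clause [1] forces x1=T; simplify:
  drop -1 from [-2, -1] -> [-2]
  drop -1 from [-3, -2, -1] -> [-3, -2]
  satisfied 2 clause(s); 4 remain; assigned so far: [1, 5]
unit clause [-2] forces x2=F; simplify:
  satisfied 3 clause(s); 1 remain; assigned so far: [1, 2, 5]

Answer: 1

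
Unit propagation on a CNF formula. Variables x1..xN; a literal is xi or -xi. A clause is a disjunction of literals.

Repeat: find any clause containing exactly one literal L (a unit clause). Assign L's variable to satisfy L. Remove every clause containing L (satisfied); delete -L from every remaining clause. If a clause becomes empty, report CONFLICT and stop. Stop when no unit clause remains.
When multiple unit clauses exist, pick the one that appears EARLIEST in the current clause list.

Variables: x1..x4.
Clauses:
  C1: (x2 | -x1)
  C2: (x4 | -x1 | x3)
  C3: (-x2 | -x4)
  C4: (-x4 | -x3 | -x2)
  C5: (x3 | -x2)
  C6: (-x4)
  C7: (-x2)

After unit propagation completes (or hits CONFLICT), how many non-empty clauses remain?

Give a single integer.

unit clause [-4] forces x4=F; simplify:
  drop 4 from [4, -1, 3] -> [-1, 3]
  satisfied 3 clause(s); 4 remain; assigned so far: [4]
unit clause [-2] forces x2=F; simplify:
  drop 2 from [2, -1] -> [-1]
  satisfied 2 clause(s); 2 remain; assigned so far: [2, 4]
unit clause [-1] forces x1=F; simplify:
  satisfied 2 clause(s); 0 remain; assigned so far: [1, 2, 4]

Answer: 0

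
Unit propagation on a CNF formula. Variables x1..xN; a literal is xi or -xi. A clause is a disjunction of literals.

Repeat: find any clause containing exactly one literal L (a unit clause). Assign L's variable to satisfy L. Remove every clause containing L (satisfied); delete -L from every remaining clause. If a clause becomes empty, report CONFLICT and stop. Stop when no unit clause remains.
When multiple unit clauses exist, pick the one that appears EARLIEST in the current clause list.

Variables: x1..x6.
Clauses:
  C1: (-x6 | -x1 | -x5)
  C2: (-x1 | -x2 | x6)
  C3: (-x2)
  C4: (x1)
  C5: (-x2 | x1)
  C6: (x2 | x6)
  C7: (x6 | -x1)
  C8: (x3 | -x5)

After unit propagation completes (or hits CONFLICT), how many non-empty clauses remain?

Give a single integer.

Answer: 0

Derivation:
unit clause [-2] forces x2=F; simplify:
  drop 2 from [2, 6] -> [6]
  satisfied 3 clause(s); 5 remain; assigned so far: [2]
unit clause [1] forces x1=T; simplify:
  drop -1 from [-6, -1, -5] -> [-6, -5]
  drop -1 from [6, -1] -> [6]
  satisfied 1 clause(s); 4 remain; assigned so far: [1, 2]
unit clause [6] forces x6=T; simplify:
  drop -6 from [-6, -5] -> [-5]
  satisfied 2 clause(s); 2 remain; assigned so far: [1, 2, 6]
unit clause [-5] forces x5=F; simplify:
  satisfied 2 clause(s); 0 remain; assigned so far: [1, 2, 5, 6]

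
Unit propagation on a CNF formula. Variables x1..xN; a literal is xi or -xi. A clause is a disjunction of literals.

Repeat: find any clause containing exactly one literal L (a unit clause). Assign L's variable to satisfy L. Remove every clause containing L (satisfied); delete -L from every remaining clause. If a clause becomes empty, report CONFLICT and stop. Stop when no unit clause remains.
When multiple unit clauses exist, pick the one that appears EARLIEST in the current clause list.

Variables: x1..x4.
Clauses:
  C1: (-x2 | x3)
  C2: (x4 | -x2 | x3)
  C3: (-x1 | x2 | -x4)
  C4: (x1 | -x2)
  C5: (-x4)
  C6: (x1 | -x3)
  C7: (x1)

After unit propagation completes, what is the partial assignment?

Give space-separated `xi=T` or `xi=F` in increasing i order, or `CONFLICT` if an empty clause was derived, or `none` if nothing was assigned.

Answer: x1=T x4=F

Derivation:
unit clause [-4] forces x4=F; simplify:
  drop 4 from [4, -2, 3] -> [-2, 3]
  satisfied 2 clause(s); 5 remain; assigned so far: [4]
unit clause [1] forces x1=T; simplify:
  satisfied 3 clause(s); 2 remain; assigned so far: [1, 4]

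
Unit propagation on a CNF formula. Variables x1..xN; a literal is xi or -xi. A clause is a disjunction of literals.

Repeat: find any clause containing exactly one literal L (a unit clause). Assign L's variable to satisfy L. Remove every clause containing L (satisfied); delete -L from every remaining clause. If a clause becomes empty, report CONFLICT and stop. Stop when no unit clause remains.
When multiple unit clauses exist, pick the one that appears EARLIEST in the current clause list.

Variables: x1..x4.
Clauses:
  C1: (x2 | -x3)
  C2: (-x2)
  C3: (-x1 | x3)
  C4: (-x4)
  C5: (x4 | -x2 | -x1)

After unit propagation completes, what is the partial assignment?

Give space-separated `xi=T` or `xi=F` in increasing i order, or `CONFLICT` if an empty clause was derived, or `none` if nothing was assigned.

Answer: x1=F x2=F x3=F x4=F

Derivation:
unit clause [-2] forces x2=F; simplify:
  drop 2 from [2, -3] -> [-3]
  satisfied 2 clause(s); 3 remain; assigned so far: [2]
unit clause [-3] forces x3=F; simplify:
  drop 3 from [-1, 3] -> [-1]
  satisfied 1 clause(s); 2 remain; assigned so far: [2, 3]
unit clause [-1] forces x1=F; simplify:
  satisfied 1 clause(s); 1 remain; assigned so far: [1, 2, 3]
unit clause [-4] forces x4=F; simplify:
  satisfied 1 clause(s); 0 remain; assigned so far: [1, 2, 3, 4]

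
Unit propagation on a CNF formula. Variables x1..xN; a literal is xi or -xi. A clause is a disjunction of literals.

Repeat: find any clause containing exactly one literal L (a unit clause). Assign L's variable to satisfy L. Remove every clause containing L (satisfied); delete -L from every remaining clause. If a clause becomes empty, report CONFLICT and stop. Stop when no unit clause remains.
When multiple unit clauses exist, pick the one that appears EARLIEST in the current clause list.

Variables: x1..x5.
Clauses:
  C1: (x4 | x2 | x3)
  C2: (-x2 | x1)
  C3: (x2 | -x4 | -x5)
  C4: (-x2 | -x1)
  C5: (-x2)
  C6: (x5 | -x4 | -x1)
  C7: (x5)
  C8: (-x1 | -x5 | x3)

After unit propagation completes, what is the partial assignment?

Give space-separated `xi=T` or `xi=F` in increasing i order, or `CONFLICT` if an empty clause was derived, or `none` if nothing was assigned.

unit clause [-2] forces x2=F; simplify:
  drop 2 from [4, 2, 3] -> [4, 3]
  drop 2 from [2, -4, -5] -> [-4, -5]
  satisfied 3 clause(s); 5 remain; assigned so far: [2]
unit clause [5] forces x5=T; simplify:
  drop -5 from [-4, -5] -> [-4]
  drop -5 from [-1, -5, 3] -> [-1, 3]
  satisfied 2 clause(s); 3 remain; assigned so far: [2, 5]
unit clause [-4] forces x4=F; simplify:
  drop 4 from [4, 3] -> [3]
  satisfied 1 clause(s); 2 remain; assigned so far: [2, 4, 5]
unit clause [3] forces x3=T; simplify:
  satisfied 2 clause(s); 0 remain; assigned so far: [2, 3, 4, 5]

Answer: x2=F x3=T x4=F x5=T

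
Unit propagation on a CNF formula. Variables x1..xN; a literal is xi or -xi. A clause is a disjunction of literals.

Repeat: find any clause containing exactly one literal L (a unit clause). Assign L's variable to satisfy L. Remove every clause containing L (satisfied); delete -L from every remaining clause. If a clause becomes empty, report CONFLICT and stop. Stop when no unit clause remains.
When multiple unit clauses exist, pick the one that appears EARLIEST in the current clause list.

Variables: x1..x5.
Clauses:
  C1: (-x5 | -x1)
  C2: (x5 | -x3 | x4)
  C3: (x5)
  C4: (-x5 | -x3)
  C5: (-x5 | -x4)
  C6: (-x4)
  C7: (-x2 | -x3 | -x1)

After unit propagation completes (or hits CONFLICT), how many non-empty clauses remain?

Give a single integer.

unit clause [5] forces x5=T; simplify:
  drop -5 from [-5, -1] -> [-1]
  drop -5 from [-5, -3] -> [-3]
  drop -5 from [-5, -4] -> [-4]
  satisfied 2 clause(s); 5 remain; assigned so far: [5]
unit clause [-1] forces x1=F; simplify:
  satisfied 2 clause(s); 3 remain; assigned so far: [1, 5]
unit clause [-3] forces x3=F; simplify:
  satisfied 1 clause(s); 2 remain; assigned so far: [1, 3, 5]
unit clause [-4] forces x4=F; simplify:
  satisfied 2 clause(s); 0 remain; assigned so far: [1, 3, 4, 5]

Answer: 0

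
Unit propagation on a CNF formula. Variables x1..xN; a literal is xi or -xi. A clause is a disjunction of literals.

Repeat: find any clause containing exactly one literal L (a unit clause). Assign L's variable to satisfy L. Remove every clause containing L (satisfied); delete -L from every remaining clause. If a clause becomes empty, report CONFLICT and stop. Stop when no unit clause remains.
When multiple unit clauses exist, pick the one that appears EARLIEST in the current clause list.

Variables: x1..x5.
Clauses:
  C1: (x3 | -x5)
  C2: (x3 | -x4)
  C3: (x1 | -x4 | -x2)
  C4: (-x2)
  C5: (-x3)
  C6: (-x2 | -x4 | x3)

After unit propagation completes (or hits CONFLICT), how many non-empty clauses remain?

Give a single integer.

unit clause [-2] forces x2=F; simplify:
  satisfied 3 clause(s); 3 remain; assigned so far: [2]
unit clause [-3] forces x3=F; simplify:
  drop 3 from [3, -5] -> [-5]
  drop 3 from [3, -4] -> [-4]
  satisfied 1 clause(s); 2 remain; assigned so far: [2, 3]
unit clause [-5] forces x5=F; simplify:
  satisfied 1 clause(s); 1 remain; assigned so far: [2, 3, 5]
unit clause [-4] forces x4=F; simplify:
  satisfied 1 clause(s); 0 remain; assigned so far: [2, 3, 4, 5]

Answer: 0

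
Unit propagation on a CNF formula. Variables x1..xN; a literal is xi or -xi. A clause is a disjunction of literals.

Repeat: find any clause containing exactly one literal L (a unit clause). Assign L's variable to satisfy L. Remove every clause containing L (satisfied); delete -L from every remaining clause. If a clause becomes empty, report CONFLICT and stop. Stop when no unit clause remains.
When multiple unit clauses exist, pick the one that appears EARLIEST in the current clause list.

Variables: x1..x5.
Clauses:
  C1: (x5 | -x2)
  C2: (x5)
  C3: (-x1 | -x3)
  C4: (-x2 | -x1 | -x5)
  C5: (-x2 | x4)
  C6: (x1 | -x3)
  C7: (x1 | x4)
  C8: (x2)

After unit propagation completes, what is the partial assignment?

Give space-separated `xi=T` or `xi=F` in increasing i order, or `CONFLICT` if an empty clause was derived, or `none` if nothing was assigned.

Answer: x1=F x2=T x3=F x4=T x5=T

Derivation:
unit clause [5] forces x5=T; simplify:
  drop -5 from [-2, -1, -5] -> [-2, -1]
  satisfied 2 clause(s); 6 remain; assigned so far: [5]
unit clause [2] forces x2=T; simplify:
  drop -2 from [-2, -1] -> [-1]
  drop -2 from [-2, 4] -> [4]
  satisfied 1 clause(s); 5 remain; assigned so far: [2, 5]
unit clause [-1] forces x1=F; simplify:
  drop 1 from [1, -3] -> [-3]
  drop 1 from [1, 4] -> [4]
  satisfied 2 clause(s); 3 remain; assigned so far: [1, 2, 5]
unit clause [4] forces x4=T; simplify:
  satisfied 2 clause(s); 1 remain; assigned so far: [1, 2, 4, 5]
unit clause [-3] forces x3=F; simplify:
  satisfied 1 clause(s); 0 remain; assigned so far: [1, 2, 3, 4, 5]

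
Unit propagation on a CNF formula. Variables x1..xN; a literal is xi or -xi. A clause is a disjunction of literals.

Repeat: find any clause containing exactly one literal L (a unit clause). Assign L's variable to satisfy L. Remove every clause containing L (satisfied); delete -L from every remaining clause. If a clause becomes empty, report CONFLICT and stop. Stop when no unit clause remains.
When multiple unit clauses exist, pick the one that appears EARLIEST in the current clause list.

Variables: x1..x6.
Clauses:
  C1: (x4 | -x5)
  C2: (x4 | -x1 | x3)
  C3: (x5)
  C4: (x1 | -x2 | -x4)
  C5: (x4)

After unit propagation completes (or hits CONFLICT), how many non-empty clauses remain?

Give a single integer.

Answer: 1

Derivation:
unit clause [5] forces x5=T; simplify:
  drop -5 from [4, -5] -> [4]
  satisfied 1 clause(s); 4 remain; assigned so far: [5]
unit clause [4] forces x4=T; simplify:
  drop -4 from [1, -2, -4] -> [1, -2]
  satisfied 3 clause(s); 1 remain; assigned so far: [4, 5]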